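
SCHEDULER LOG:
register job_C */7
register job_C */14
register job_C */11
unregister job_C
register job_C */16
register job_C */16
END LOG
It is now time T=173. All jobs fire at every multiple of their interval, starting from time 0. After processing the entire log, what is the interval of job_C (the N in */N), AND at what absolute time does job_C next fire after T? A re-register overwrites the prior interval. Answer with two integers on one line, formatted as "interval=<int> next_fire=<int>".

Op 1: register job_C */7 -> active={job_C:*/7}
Op 2: register job_C */14 -> active={job_C:*/14}
Op 3: register job_C */11 -> active={job_C:*/11}
Op 4: unregister job_C -> active={}
Op 5: register job_C */16 -> active={job_C:*/16}
Op 6: register job_C */16 -> active={job_C:*/16}
Final interval of job_C = 16
Next fire of job_C after T=173: (173//16+1)*16 = 176

Answer: interval=16 next_fire=176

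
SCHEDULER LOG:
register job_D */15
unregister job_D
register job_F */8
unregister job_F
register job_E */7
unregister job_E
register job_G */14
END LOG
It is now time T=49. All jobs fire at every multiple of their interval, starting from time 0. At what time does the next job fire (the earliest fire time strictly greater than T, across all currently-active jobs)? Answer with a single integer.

Answer: 56

Derivation:
Op 1: register job_D */15 -> active={job_D:*/15}
Op 2: unregister job_D -> active={}
Op 3: register job_F */8 -> active={job_F:*/8}
Op 4: unregister job_F -> active={}
Op 5: register job_E */7 -> active={job_E:*/7}
Op 6: unregister job_E -> active={}
Op 7: register job_G */14 -> active={job_G:*/14}
  job_G: interval 14, next fire after T=49 is 56
Earliest fire time = 56 (job job_G)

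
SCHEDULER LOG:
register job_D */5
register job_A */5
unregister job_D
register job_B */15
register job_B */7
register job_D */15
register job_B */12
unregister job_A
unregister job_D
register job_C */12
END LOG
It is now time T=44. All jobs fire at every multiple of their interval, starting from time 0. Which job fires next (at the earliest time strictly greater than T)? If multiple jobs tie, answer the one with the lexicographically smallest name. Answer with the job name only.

Answer: job_B

Derivation:
Op 1: register job_D */5 -> active={job_D:*/5}
Op 2: register job_A */5 -> active={job_A:*/5, job_D:*/5}
Op 3: unregister job_D -> active={job_A:*/5}
Op 4: register job_B */15 -> active={job_A:*/5, job_B:*/15}
Op 5: register job_B */7 -> active={job_A:*/5, job_B:*/7}
Op 6: register job_D */15 -> active={job_A:*/5, job_B:*/7, job_D:*/15}
Op 7: register job_B */12 -> active={job_A:*/5, job_B:*/12, job_D:*/15}
Op 8: unregister job_A -> active={job_B:*/12, job_D:*/15}
Op 9: unregister job_D -> active={job_B:*/12}
Op 10: register job_C */12 -> active={job_B:*/12, job_C:*/12}
  job_B: interval 12, next fire after T=44 is 48
  job_C: interval 12, next fire after T=44 is 48
Earliest = 48, winner (lex tiebreak) = job_B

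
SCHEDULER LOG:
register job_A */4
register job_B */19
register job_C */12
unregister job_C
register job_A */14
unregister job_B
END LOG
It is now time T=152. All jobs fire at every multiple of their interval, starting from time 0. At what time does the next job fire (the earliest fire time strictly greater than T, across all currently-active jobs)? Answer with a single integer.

Answer: 154

Derivation:
Op 1: register job_A */4 -> active={job_A:*/4}
Op 2: register job_B */19 -> active={job_A:*/4, job_B:*/19}
Op 3: register job_C */12 -> active={job_A:*/4, job_B:*/19, job_C:*/12}
Op 4: unregister job_C -> active={job_A:*/4, job_B:*/19}
Op 5: register job_A */14 -> active={job_A:*/14, job_B:*/19}
Op 6: unregister job_B -> active={job_A:*/14}
  job_A: interval 14, next fire after T=152 is 154
Earliest fire time = 154 (job job_A)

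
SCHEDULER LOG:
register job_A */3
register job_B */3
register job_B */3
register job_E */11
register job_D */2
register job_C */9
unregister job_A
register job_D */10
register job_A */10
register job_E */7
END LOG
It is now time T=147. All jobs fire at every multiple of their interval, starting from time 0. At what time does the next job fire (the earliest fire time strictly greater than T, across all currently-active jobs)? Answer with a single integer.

Op 1: register job_A */3 -> active={job_A:*/3}
Op 2: register job_B */3 -> active={job_A:*/3, job_B:*/3}
Op 3: register job_B */3 -> active={job_A:*/3, job_B:*/3}
Op 4: register job_E */11 -> active={job_A:*/3, job_B:*/3, job_E:*/11}
Op 5: register job_D */2 -> active={job_A:*/3, job_B:*/3, job_D:*/2, job_E:*/11}
Op 6: register job_C */9 -> active={job_A:*/3, job_B:*/3, job_C:*/9, job_D:*/2, job_E:*/11}
Op 7: unregister job_A -> active={job_B:*/3, job_C:*/9, job_D:*/2, job_E:*/11}
Op 8: register job_D */10 -> active={job_B:*/3, job_C:*/9, job_D:*/10, job_E:*/11}
Op 9: register job_A */10 -> active={job_A:*/10, job_B:*/3, job_C:*/9, job_D:*/10, job_E:*/11}
Op 10: register job_E */7 -> active={job_A:*/10, job_B:*/3, job_C:*/9, job_D:*/10, job_E:*/7}
  job_A: interval 10, next fire after T=147 is 150
  job_B: interval 3, next fire after T=147 is 150
  job_C: interval 9, next fire after T=147 is 153
  job_D: interval 10, next fire after T=147 is 150
  job_E: interval 7, next fire after T=147 is 154
Earliest fire time = 150 (job job_A)

Answer: 150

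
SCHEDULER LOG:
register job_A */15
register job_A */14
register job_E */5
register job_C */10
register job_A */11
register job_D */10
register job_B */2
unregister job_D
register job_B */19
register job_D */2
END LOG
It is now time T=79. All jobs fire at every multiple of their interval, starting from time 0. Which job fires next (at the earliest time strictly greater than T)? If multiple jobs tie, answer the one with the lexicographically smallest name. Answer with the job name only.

Answer: job_C

Derivation:
Op 1: register job_A */15 -> active={job_A:*/15}
Op 2: register job_A */14 -> active={job_A:*/14}
Op 3: register job_E */5 -> active={job_A:*/14, job_E:*/5}
Op 4: register job_C */10 -> active={job_A:*/14, job_C:*/10, job_E:*/5}
Op 5: register job_A */11 -> active={job_A:*/11, job_C:*/10, job_E:*/5}
Op 6: register job_D */10 -> active={job_A:*/11, job_C:*/10, job_D:*/10, job_E:*/5}
Op 7: register job_B */2 -> active={job_A:*/11, job_B:*/2, job_C:*/10, job_D:*/10, job_E:*/5}
Op 8: unregister job_D -> active={job_A:*/11, job_B:*/2, job_C:*/10, job_E:*/5}
Op 9: register job_B */19 -> active={job_A:*/11, job_B:*/19, job_C:*/10, job_E:*/5}
Op 10: register job_D */2 -> active={job_A:*/11, job_B:*/19, job_C:*/10, job_D:*/2, job_E:*/5}
  job_A: interval 11, next fire after T=79 is 88
  job_B: interval 19, next fire after T=79 is 95
  job_C: interval 10, next fire after T=79 is 80
  job_D: interval 2, next fire after T=79 is 80
  job_E: interval 5, next fire after T=79 is 80
Earliest = 80, winner (lex tiebreak) = job_C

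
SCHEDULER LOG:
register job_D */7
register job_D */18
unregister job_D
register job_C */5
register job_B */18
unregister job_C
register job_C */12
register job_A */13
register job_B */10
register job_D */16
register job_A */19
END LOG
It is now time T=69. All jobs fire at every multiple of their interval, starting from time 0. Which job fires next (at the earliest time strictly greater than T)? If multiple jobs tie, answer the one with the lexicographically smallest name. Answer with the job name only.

Op 1: register job_D */7 -> active={job_D:*/7}
Op 2: register job_D */18 -> active={job_D:*/18}
Op 3: unregister job_D -> active={}
Op 4: register job_C */5 -> active={job_C:*/5}
Op 5: register job_B */18 -> active={job_B:*/18, job_C:*/5}
Op 6: unregister job_C -> active={job_B:*/18}
Op 7: register job_C */12 -> active={job_B:*/18, job_C:*/12}
Op 8: register job_A */13 -> active={job_A:*/13, job_B:*/18, job_C:*/12}
Op 9: register job_B */10 -> active={job_A:*/13, job_B:*/10, job_C:*/12}
Op 10: register job_D */16 -> active={job_A:*/13, job_B:*/10, job_C:*/12, job_D:*/16}
Op 11: register job_A */19 -> active={job_A:*/19, job_B:*/10, job_C:*/12, job_D:*/16}
  job_A: interval 19, next fire after T=69 is 76
  job_B: interval 10, next fire after T=69 is 70
  job_C: interval 12, next fire after T=69 is 72
  job_D: interval 16, next fire after T=69 is 80
Earliest = 70, winner (lex tiebreak) = job_B

Answer: job_B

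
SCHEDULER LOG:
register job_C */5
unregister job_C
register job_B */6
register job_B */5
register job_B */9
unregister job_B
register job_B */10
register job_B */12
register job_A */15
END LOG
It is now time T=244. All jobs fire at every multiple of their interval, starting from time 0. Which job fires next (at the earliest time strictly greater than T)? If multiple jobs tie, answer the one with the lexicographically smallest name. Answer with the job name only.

Answer: job_B

Derivation:
Op 1: register job_C */5 -> active={job_C:*/5}
Op 2: unregister job_C -> active={}
Op 3: register job_B */6 -> active={job_B:*/6}
Op 4: register job_B */5 -> active={job_B:*/5}
Op 5: register job_B */9 -> active={job_B:*/9}
Op 6: unregister job_B -> active={}
Op 7: register job_B */10 -> active={job_B:*/10}
Op 8: register job_B */12 -> active={job_B:*/12}
Op 9: register job_A */15 -> active={job_A:*/15, job_B:*/12}
  job_A: interval 15, next fire after T=244 is 255
  job_B: interval 12, next fire after T=244 is 252
Earliest = 252, winner (lex tiebreak) = job_B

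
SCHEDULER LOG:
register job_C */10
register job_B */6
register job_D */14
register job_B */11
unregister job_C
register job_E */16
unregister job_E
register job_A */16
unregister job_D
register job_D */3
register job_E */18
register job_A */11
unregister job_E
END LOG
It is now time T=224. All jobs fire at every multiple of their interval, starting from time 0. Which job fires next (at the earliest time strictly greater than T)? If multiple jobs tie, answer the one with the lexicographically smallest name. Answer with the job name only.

Op 1: register job_C */10 -> active={job_C:*/10}
Op 2: register job_B */6 -> active={job_B:*/6, job_C:*/10}
Op 3: register job_D */14 -> active={job_B:*/6, job_C:*/10, job_D:*/14}
Op 4: register job_B */11 -> active={job_B:*/11, job_C:*/10, job_D:*/14}
Op 5: unregister job_C -> active={job_B:*/11, job_D:*/14}
Op 6: register job_E */16 -> active={job_B:*/11, job_D:*/14, job_E:*/16}
Op 7: unregister job_E -> active={job_B:*/11, job_D:*/14}
Op 8: register job_A */16 -> active={job_A:*/16, job_B:*/11, job_D:*/14}
Op 9: unregister job_D -> active={job_A:*/16, job_B:*/11}
Op 10: register job_D */3 -> active={job_A:*/16, job_B:*/11, job_D:*/3}
Op 11: register job_E */18 -> active={job_A:*/16, job_B:*/11, job_D:*/3, job_E:*/18}
Op 12: register job_A */11 -> active={job_A:*/11, job_B:*/11, job_D:*/3, job_E:*/18}
Op 13: unregister job_E -> active={job_A:*/11, job_B:*/11, job_D:*/3}
  job_A: interval 11, next fire after T=224 is 231
  job_B: interval 11, next fire after T=224 is 231
  job_D: interval 3, next fire after T=224 is 225
Earliest = 225, winner (lex tiebreak) = job_D

Answer: job_D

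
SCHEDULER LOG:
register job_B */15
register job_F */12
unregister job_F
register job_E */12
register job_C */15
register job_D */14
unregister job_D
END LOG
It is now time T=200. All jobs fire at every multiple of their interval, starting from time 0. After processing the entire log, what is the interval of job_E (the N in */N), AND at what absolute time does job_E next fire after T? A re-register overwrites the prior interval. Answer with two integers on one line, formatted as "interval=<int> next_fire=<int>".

Op 1: register job_B */15 -> active={job_B:*/15}
Op 2: register job_F */12 -> active={job_B:*/15, job_F:*/12}
Op 3: unregister job_F -> active={job_B:*/15}
Op 4: register job_E */12 -> active={job_B:*/15, job_E:*/12}
Op 5: register job_C */15 -> active={job_B:*/15, job_C:*/15, job_E:*/12}
Op 6: register job_D */14 -> active={job_B:*/15, job_C:*/15, job_D:*/14, job_E:*/12}
Op 7: unregister job_D -> active={job_B:*/15, job_C:*/15, job_E:*/12}
Final interval of job_E = 12
Next fire of job_E after T=200: (200//12+1)*12 = 204

Answer: interval=12 next_fire=204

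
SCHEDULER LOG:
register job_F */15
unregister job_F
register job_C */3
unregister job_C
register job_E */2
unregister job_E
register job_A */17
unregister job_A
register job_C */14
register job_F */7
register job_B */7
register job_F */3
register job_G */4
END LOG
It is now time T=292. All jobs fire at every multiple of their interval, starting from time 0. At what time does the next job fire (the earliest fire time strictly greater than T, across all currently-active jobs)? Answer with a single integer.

Answer: 294

Derivation:
Op 1: register job_F */15 -> active={job_F:*/15}
Op 2: unregister job_F -> active={}
Op 3: register job_C */3 -> active={job_C:*/3}
Op 4: unregister job_C -> active={}
Op 5: register job_E */2 -> active={job_E:*/2}
Op 6: unregister job_E -> active={}
Op 7: register job_A */17 -> active={job_A:*/17}
Op 8: unregister job_A -> active={}
Op 9: register job_C */14 -> active={job_C:*/14}
Op 10: register job_F */7 -> active={job_C:*/14, job_F:*/7}
Op 11: register job_B */7 -> active={job_B:*/7, job_C:*/14, job_F:*/7}
Op 12: register job_F */3 -> active={job_B:*/7, job_C:*/14, job_F:*/3}
Op 13: register job_G */4 -> active={job_B:*/7, job_C:*/14, job_F:*/3, job_G:*/4}
  job_B: interval 7, next fire after T=292 is 294
  job_C: interval 14, next fire after T=292 is 294
  job_F: interval 3, next fire after T=292 is 294
  job_G: interval 4, next fire after T=292 is 296
Earliest fire time = 294 (job job_B)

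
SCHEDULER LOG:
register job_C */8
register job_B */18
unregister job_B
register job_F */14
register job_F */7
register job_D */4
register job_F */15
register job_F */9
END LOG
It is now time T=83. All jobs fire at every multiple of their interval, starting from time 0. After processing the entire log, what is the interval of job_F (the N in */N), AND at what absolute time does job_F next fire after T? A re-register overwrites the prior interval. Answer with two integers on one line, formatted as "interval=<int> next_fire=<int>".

Answer: interval=9 next_fire=90

Derivation:
Op 1: register job_C */8 -> active={job_C:*/8}
Op 2: register job_B */18 -> active={job_B:*/18, job_C:*/8}
Op 3: unregister job_B -> active={job_C:*/8}
Op 4: register job_F */14 -> active={job_C:*/8, job_F:*/14}
Op 5: register job_F */7 -> active={job_C:*/8, job_F:*/7}
Op 6: register job_D */4 -> active={job_C:*/8, job_D:*/4, job_F:*/7}
Op 7: register job_F */15 -> active={job_C:*/8, job_D:*/4, job_F:*/15}
Op 8: register job_F */9 -> active={job_C:*/8, job_D:*/4, job_F:*/9}
Final interval of job_F = 9
Next fire of job_F after T=83: (83//9+1)*9 = 90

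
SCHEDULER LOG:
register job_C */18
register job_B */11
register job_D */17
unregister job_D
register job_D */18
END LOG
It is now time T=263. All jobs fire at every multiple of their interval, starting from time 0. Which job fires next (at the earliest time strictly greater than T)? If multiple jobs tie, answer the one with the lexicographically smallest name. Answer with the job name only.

Op 1: register job_C */18 -> active={job_C:*/18}
Op 2: register job_B */11 -> active={job_B:*/11, job_C:*/18}
Op 3: register job_D */17 -> active={job_B:*/11, job_C:*/18, job_D:*/17}
Op 4: unregister job_D -> active={job_B:*/11, job_C:*/18}
Op 5: register job_D */18 -> active={job_B:*/11, job_C:*/18, job_D:*/18}
  job_B: interval 11, next fire after T=263 is 264
  job_C: interval 18, next fire after T=263 is 270
  job_D: interval 18, next fire after T=263 is 270
Earliest = 264, winner (lex tiebreak) = job_B

Answer: job_B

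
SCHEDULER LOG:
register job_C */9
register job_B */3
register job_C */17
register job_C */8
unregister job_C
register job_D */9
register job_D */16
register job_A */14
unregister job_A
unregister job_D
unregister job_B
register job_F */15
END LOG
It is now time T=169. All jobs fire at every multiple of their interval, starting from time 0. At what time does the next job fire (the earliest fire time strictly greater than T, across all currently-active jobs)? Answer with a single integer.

Op 1: register job_C */9 -> active={job_C:*/9}
Op 2: register job_B */3 -> active={job_B:*/3, job_C:*/9}
Op 3: register job_C */17 -> active={job_B:*/3, job_C:*/17}
Op 4: register job_C */8 -> active={job_B:*/3, job_C:*/8}
Op 5: unregister job_C -> active={job_B:*/3}
Op 6: register job_D */9 -> active={job_B:*/3, job_D:*/9}
Op 7: register job_D */16 -> active={job_B:*/3, job_D:*/16}
Op 8: register job_A */14 -> active={job_A:*/14, job_B:*/3, job_D:*/16}
Op 9: unregister job_A -> active={job_B:*/3, job_D:*/16}
Op 10: unregister job_D -> active={job_B:*/3}
Op 11: unregister job_B -> active={}
Op 12: register job_F */15 -> active={job_F:*/15}
  job_F: interval 15, next fire after T=169 is 180
Earliest fire time = 180 (job job_F)

Answer: 180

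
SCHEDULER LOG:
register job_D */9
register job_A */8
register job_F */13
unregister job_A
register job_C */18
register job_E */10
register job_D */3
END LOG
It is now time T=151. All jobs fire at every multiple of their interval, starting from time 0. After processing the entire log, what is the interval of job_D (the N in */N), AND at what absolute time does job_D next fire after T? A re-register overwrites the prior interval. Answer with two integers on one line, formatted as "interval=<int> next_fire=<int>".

Answer: interval=3 next_fire=153

Derivation:
Op 1: register job_D */9 -> active={job_D:*/9}
Op 2: register job_A */8 -> active={job_A:*/8, job_D:*/9}
Op 3: register job_F */13 -> active={job_A:*/8, job_D:*/9, job_F:*/13}
Op 4: unregister job_A -> active={job_D:*/9, job_F:*/13}
Op 5: register job_C */18 -> active={job_C:*/18, job_D:*/9, job_F:*/13}
Op 6: register job_E */10 -> active={job_C:*/18, job_D:*/9, job_E:*/10, job_F:*/13}
Op 7: register job_D */3 -> active={job_C:*/18, job_D:*/3, job_E:*/10, job_F:*/13}
Final interval of job_D = 3
Next fire of job_D after T=151: (151//3+1)*3 = 153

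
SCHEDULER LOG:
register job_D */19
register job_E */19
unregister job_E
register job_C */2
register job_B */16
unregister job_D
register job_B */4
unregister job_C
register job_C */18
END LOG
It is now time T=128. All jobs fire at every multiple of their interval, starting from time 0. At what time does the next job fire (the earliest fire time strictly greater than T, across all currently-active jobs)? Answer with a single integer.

Op 1: register job_D */19 -> active={job_D:*/19}
Op 2: register job_E */19 -> active={job_D:*/19, job_E:*/19}
Op 3: unregister job_E -> active={job_D:*/19}
Op 4: register job_C */2 -> active={job_C:*/2, job_D:*/19}
Op 5: register job_B */16 -> active={job_B:*/16, job_C:*/2, job_D:*/19}
Op 6: unregister job_D -> active={job_B:*/16, job_C:*/2}
Op 7: register job_B */4 -> active={job_B:*/4, job_C:*/2}
Op 8: unregister job_C -> active={job_B:*/4}
Op 9: register job_C */18 -> active={job_B:*/4, job_C:*/18}
  job_B: interval 4, next fire after T=128 is 132
  job_C: interval 18, next fire after T=128 is 144
Earliest fire time = 132 (job job_B)

Answer: 132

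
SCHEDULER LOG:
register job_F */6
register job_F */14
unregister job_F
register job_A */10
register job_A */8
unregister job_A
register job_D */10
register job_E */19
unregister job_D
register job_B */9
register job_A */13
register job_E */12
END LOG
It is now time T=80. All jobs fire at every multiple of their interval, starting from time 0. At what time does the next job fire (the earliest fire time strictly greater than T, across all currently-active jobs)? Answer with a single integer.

Op 1: register job_F */6 -> active={job_F:*/6}
Op 2: register job_F */14 -> active={job_F:*/14}
Op 3: unregister job_F -> active={}
Op 4: register job_A */10 -> active={job_A:*/10}
Op 5: register job_A */8 -> active={job_A:*/8}
Op 6: unregister job_A -> active={}
Op 7: register job_D */10 -> active={job_D:*/10}
Op 8: register job_E */19 -> active={job_D:*/10, job_E:*/19}
Op 9: unregister job_D -> active={job_E:*/19}
Op 10: register job_B */9 -> active={job_B:*/9, job_E:*/19}
Op 11: register job_A */13 -> active={job_A:*/13, job_B:*/9, job_E:*/19}
Op 12: register job_E */12 -> active={job_A:*/13, job_B:*/9, job_E:*/12}
  job_A: interval 13, next fire after T=80 is 91
  job_B: interval 9, next fire after T=80 is 81
  job_E: interval 12, next fire after T=80 is 84
Earliest fire time = 81 (job job_B)

Answer: 81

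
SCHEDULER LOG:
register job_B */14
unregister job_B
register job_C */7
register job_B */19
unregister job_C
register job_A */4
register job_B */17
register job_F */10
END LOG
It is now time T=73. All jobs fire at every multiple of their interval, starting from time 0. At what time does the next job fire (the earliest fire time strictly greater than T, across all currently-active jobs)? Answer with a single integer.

Op 1: register job_B */14 -> active={job_B:*/14}
Op 2: unregister job_B -> active={}
Op 3: register job_C */7 -> active={job_C:*/7}
Op 4: register job_B */19 -> active={job_B:*/19, job_C:*/7}
Op 5: unregister job_C -> active={job_B:*/19}
Op 6: register job_A */4 -> active={job_A:*/4, job_B:*/19}
Op 7: register job_B */17 -> active={job_A:*/4, job_B:*/17}
Op 8: register job_F */10 -> active={job_A:*/4, job_B:*/17, job_F:*/10}
  job_A: interval 4, next fire after T=73 is 76
  job_B: interval 17, next fire after T=73 is 85
  job_F: interval 10, next fire after T=73 is 80
Earliest fire time = 76 (job job_A)

Answer: 76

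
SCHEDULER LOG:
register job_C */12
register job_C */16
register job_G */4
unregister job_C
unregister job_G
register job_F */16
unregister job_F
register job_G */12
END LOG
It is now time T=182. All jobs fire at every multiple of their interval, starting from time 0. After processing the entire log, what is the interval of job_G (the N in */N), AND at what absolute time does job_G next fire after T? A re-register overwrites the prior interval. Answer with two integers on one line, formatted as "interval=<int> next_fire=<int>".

Op 1: register job_C */12 -> active={job_C:*/12}
Op 2: register job_C */16 -> active={job_C:*/16}
Op 3: register job_G */4 -> active={job_C:*/16, job_G:*/4}
Op 4: unregister job_C -> active={job_G:*/4}
Op 5: unregister job_G -> active={}
Op 6: register job_F */16 -> active={job_F:*/16}
Op 7: unregister job_F -> active={}
Op 8: register job_G */12 -> active={job_G:*/12}
Final interval of job_G = 12
Next fire of job_G after T=182: (182//12+1)*12 = 192

Answer: interval=12 next_fire=192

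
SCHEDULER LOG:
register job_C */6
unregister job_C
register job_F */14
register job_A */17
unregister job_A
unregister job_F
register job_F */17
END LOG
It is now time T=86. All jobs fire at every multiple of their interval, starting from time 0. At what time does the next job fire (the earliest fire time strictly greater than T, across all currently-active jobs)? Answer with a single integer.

Answer: 102

Derivation:
Op 1: register job_C */6 -> active={job_C:*/6}
Op 2: unregister job_C -> active={}
Op 3: register job_F */14 -> active={job_F:*/14}
Op 4: register job_A */17 -> active={job_A:*/17, job_F:*/14}
Op 5: unregister job_A -> active={job_F:*/14}
Op 6: unregister job_F -> active={}
Op 7: register job_F */17 -> active={job_F:*/17}
  job_F: interval 17, next fire after T=86 is 102
Earliest fire time = 102 (job job_F)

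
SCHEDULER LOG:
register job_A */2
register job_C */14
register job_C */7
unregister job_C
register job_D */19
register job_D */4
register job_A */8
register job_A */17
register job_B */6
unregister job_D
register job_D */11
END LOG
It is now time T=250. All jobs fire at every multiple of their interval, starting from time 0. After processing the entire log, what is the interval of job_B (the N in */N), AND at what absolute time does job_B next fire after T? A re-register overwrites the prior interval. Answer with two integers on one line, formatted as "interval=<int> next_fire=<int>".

Answer: interval=6 next_fire=252

Derivation:
Op 1: register job_A */2 -> active={job_A:*/2}
Op 2: register job_C */14 -> active={job_A:*/2, job_C:*/14}
Op 3: register job_C */7 -> active={job_A:*/2, job_C:*/7}
Op 4: unregister job_C -> active={job_A:*/2}
Op 5: register job_D */19 -> active={job_A:*/2, job_D:*/19}
Op 6: register job_D */4 -> active={job_A:*/2, job_D:*/4}
Op 7: register job_A */8 -> active={job_A:*/8, job_D:*/4}
Op 8: register job_A */17 -> active={job_A:*/17, job_D:*/4}
Op 9: register job_B */6 -> active={job_A:*/17, job_B:*/6, job_D:*/4}
Op 10: unregister job_D -> active={job_A:*/17, job_B:*/6}
Op 11: register job_D */11 -> active={job_A:*/17, job_B:*/6, job_D:*/11}
Final interval of job_B = 6
Next fire of job_B after T=250: (250//6+1)*6 = 252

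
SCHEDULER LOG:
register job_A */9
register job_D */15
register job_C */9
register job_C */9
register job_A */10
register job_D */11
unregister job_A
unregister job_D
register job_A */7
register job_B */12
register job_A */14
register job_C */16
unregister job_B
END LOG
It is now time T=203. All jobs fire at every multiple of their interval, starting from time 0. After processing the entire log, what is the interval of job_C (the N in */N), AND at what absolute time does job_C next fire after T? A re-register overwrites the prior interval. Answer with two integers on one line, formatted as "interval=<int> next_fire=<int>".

Answer: interval=16 next_fire=208

Derivation:
Op 1: register job_A */9 -> active={job_A:*/9}
Op 2: register job_D */15 -> active={job_A:*/9, job_D:*/15}
Op 3: register job_C */9 -> active={job_A:*/9, job_C:*/9, job_D:*/15}
Op 4: register job_C */9 -> active={job_A:*/9, job_C:*/9, job_D:*/15}
Op 5: register job_A */10 -> active={job_A:*/10, job_C:*/9, job_D:*/15}
Op 6: register job_D */11 -> active={job_A:*/10, job_C:*/9, job_D:*/11}
Op 7: unregister job_A -> active={job_C:*/9, job_D:*/11}
Op 8: unregister job_D -> active={job_C:*/9}
Op 9: register job_A */7 -> active={job_A:*/7, job_C:*/9}
Op 10: register job_B */12 -> active={job_A:*/7, job_B:*/12, job_C:*/9}
Op 11: register job_A */14 -> active={job_A:*/14, job_B:*/12, job_C:*/9}
Op 12: register job_C */16 -> active={job_A:*/14, job_B:*/12, job_C:*/16}
Op 13: unregister job_B -> active={job_A:*/14, job_C:*/16}
Final interval of job_C = 16
Next fire of job_C after T=203: (203//16+1)*16 = 208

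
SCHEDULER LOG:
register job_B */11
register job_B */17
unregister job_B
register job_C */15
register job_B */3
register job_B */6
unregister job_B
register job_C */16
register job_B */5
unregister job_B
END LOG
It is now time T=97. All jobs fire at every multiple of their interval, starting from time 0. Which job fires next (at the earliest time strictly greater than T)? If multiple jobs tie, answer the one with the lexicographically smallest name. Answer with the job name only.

Op 1: register job_B */11 -> active={job_B:*/11}
Op 2: register job_B */17 -> active={job_B:*/17}
Op 3: unregister job_B -> active={}
Op 4: register job_C */15 -> active={job_C:*/15}
Op 5: register job_B */3 -> active={job_B:*/3, job_C:*/15}
Op 6: register job_B */6 -> active={job_B:*/6, job_C:*/15}
Op 7: unregister job_B -> active={job_C:*/15}
Op 8: register job_C */16 -> active={job_C:*/16}
Op 9: register job_B */5 -> active={job_B:*/5, job_C:*/16}
Op 10: unregister job_B -> active={job_C:*/16}
  job_C: interval 16, next fire after T=97 is 112
Earliest = 112, winner (lex tiebreak) = job_C

Answer: job_C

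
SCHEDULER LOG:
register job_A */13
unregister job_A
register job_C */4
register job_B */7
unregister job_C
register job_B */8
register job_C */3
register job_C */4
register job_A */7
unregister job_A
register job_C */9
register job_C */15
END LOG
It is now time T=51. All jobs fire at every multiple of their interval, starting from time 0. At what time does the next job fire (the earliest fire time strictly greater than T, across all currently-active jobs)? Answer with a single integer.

Answer: 56

Derivation:
Op 1: register job_A */13 -> active={job_A:*/13}
Op 2: unregister job_A -> active={}
Op 3: register job_C */4 -> active={job_C:*/4}
Op 4: register job_B */7 -> active={job_B:*/7, job_C:*/4}
Op 5: unregister job_C -> active={job_B:*/7}
Op 6: register job_B */8 -> active={job_B:*/8}
Op 7: register job_C */3 -> active={job_B:*/8, job_C:*/3}
Op 8: register job_C */4 -> active={job_B:*/8, job_C:*/4}
Op 9: register job_A */7 -> active={job_A:*/7, job_B:*/8, job_C:*/4}
Op 10: unregister job_A -> active={job_B:*/8, job_C:*/4}
Op 11: register job_C */9 -> active={job_B:*/8, job_C:*/9}
Op 12: register job_C */15 -> active={job_B:*/8, job_C:*/15}
  job_B: interval 8, next fire after T=51 is 56
  job_C: interval 15, next fire after T=51 is 60
Earliest fire time = 56 (job job_B)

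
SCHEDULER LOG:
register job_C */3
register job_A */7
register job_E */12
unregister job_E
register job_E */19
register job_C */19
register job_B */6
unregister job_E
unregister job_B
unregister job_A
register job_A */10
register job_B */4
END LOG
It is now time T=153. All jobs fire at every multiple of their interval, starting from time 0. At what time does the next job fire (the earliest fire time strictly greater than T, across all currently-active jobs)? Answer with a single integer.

Answer: 156

Derivation:
Op 1: register job_C */3 -> active={job_C:*/3}
Op 2: register job_A */7 -> active={job_A:*/7, job_C:*/3}
Op 3: register job_E */12 -> active={job_A:*/7, job_C:*/3, job_E:*/12}
Op 4: unregister job_E -> active={job_A:*/7, job_C:*/3}
Op 5: register job_E */19 -> active={job_A:*/7, job_C:*/3, job_E:*/19}
Op 6: register job_C */19 -> active={job_A:*/7, job_C:*/19, job_E:*/19}
Op 7: register job_B */6 -> active={job_A:*/7, job_B:*/6, job_C:*/19, job_E:*/19}
Op 8: unregister job_E -> active={job_A:*/7, job_B:*/6, job_C:*/19}
Op 9: unregister job_B -> active={job_A:*/7, job_C:*/19}
Op 10: unregister job_A -> active={job_C:*/19}
Op 11: register job_A */10 -> active={job_A:*/10, job_C:*/19}
Op 12: register job_B */4 -> active={job_A:*/10, job_B:*/4, job_C:*/19}
  job_A: interval 10, next fire after T=153 is 160
  job_B: interval 4, next fire after T=153 is 156
  job_C: interval 19, next fire after T=153 is 171
Earliest fire time = 156 (job job_B)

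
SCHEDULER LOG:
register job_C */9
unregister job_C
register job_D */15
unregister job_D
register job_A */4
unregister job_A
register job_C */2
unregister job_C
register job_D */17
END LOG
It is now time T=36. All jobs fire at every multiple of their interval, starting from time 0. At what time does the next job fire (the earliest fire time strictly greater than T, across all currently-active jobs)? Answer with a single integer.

Answer: 51

Derivation:
Op 1: register job_C */9 -> active={job_C:*/9}
Op 2: unregister job_C -> active={}
Op 3: register job_D */15 -> active={job_D:*/15}
Op 4: unregister job_D -> active={}
Op 5: register job_A */4 -> active={job_A:*/4}
Op 6: unregister job_A -> active={}
Op 7: register job_C */2 -> active={job_C:*/2}
Op 8: unregister job_C -> active={}
Op 9: register job_D */17 -> active={job_D:*/17}
  job_D: interval 17, next fire after T=36 is 51
Earliest fire time = 51 (job job_D)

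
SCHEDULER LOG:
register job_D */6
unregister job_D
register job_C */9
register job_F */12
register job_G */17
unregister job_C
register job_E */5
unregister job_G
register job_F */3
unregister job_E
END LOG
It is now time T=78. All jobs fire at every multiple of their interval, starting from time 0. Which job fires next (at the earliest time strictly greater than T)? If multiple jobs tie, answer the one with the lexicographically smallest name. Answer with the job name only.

Op 1: register job_D */6 -> active={job_D:*/6}
Op 2: unregister job_D -> active={}
Op 3: register job_C */9 -> active={job_C:*/9}
Op 4: register job_F */12 -> active={job_C:*/9, job_F:*/12}
Op 5: register job_G */17 -> active={job_C:*/9, job_F:*/12, job_G:*/17}
Op 6: unregister job_C -> active={job_F:*/12, job_G:*/17}
Op 7: register job_E */5 -> active={job_E:*/5, job_F:*/12, job_G:*/17}
Op 8: unregister job_G -> active={job_E:*/5, job_F:*/12}
Op 9: register job_F */3 -> active={job_E:*/5, job_F:*/3}
Op 10: unregister job_E -> active={job_F:*/3}
  job_F: interval 3, next fire after T=78 is 81
Earliest = 81, winner (lex tiebreak) = job_F

Answer: job_F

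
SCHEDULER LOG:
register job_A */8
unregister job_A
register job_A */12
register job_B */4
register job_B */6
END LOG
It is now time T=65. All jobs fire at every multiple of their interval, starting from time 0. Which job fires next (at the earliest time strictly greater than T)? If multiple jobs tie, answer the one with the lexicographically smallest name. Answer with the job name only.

Op 1: register job_A */8 -> active={job_A:*/8}
Op 2: unregister job_A -> active={}
Op 3: register job_A */12 -> active={job_A:*/12}
Op 4: register job_B */4 -> active={job_A:*/12, job_B:*/4}
Op 5: register job_B */6 -> active={job_A:*/12, job_B:*/6}
  job_A: interval 12, next fire after T=65 is 72
  job_B: interval 6, next fire after T=65 is 66
Earliest = 66, winner (lex tiebreak) = job_B

Answer: job_B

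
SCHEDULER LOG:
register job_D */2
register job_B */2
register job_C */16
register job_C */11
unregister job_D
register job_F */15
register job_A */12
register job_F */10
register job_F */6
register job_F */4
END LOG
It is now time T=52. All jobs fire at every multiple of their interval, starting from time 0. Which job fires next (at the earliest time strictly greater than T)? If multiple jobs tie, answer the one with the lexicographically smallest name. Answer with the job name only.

Op 1: register job_D */2 -> active={job_D:*/2}
Op 2: register job_B */2 -> active={job_B:*/2, job_D:*/2}
Op 3: register job_C */16 -> active={job_B:*/2, job_C:*/16, job_D:*/2}
Op 4: register job_C */11 -> active={job_B:*/2, job_C:*/11, job_D:*/2}
Op 5: unregister job_D -> active={job_B:*/2, job_C:*/11}
Op 6: register job_F */15 -> active={job_B:*/2, job_C:*/11, job_F:*/15}
Op 7: register job_A */12 -> active={job_A:*/12, job_B:*/2, job_C:*/11, job_F:*/15}
Op 8: register job_F */10 -> active={job_A:*/12, job_B:*/2, job_C:*/11, job_F:*/10}
Op 9: register job_F */6 -> active={job_A:*/12, job_B:*/2, job_C:*/11, job_F:*/6}
Op 10: register job_F */4 -> active={job_A:*/12, job_B:*/2, job_C:*/11, job_F:*/4}
  job_A: interval 12, next fire after T=52 is 60
  job_B: interval 2, next fire after T=52 is 54
  job_C: interval 11, next fire after T=52 is 55
  job_F: interval 4, next fire after T=52 is 56
Earliest = 54, winner (lex tiebreak) = job_B

Answer: job_B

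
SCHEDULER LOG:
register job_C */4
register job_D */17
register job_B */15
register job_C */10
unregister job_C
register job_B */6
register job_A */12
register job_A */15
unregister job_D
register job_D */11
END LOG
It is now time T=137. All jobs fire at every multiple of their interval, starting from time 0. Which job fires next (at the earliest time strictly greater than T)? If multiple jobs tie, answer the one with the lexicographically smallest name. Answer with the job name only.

Answer: job_B

Derivation:
Op 1: register job_C */4 -> active={job_C:*/4}
Op 2: register job_D */17 -> active={job_C:*/4, job_D:*/17}
Op 3: register job_B */15 -> active={job_B:*/15, job_C:*/4, job_D:*/17}
Op 4: register job_C */10 -> active={job_B:*/15, job_C:*/10, job_D:*/17}
Op 5: unregister job_C -> active={job_B:*/15, job_D:*/17}
Op 6: register job_B */6 -> active={job_B:*/6, job_D:*/17}
Op 7: register job_A */12 -> active={job_A:*/12, job_B:*/6, job_D:*/17}
Op 8: register job_A */15 -> active={job_A:*/15, job_B:*/6, job_D:*/17}
Op 9: unregister job_D -> active={job_A:*/15, job_B:*/6}
Op 10: register job_D */11 -> active={job_A:*/15, job_B:*/6, job_D:*/11}
  job_A: interval 15, next fire after T=137 is 150
  job_B: interval 6, next fire after T=137 is 138
  job_D: interval 11, next fire after T=137 is 143
Earliest = 138, winner (lex tiebreak) = job_B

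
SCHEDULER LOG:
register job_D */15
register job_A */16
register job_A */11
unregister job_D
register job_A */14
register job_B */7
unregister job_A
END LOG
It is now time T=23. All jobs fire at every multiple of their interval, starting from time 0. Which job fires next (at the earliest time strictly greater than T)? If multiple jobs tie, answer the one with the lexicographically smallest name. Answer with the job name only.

Op 1: register job_D */15 -> active={job_D:*/15}
Op 2: register job_A */16 -> active={job_A:*/16, job_D:*/15}
Op 3: register job_A */11 -> active={job_A:*/11, job_D:*/15}
Op 4: unregister job_D -> active={job_A:*/11}
Op 5: register job_A */14 -> active={job_A:*/14}
Op 6: register job_B */7 -> active={job_A:*/14, job_B:*/7}
Op 7: unregister job_A -> active={job_B:*/7}
  job_B: interval 7, next fire after T=23 is 28
Earliest = 28, winner (lex tiebreak) = job_B

Answer: job_B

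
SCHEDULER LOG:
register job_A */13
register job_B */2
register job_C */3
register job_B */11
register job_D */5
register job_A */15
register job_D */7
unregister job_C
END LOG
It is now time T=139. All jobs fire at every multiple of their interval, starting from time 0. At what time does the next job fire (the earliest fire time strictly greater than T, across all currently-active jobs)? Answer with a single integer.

Op 1: register job_A */13 -> active={job_A:*/13}
Op 2: register job_B */2 -> active={job_A:*/13, job_B:*/2}
Op 3: register job_C */3 -> active={job_A:*/13, job_B:*/2, job_C:*/3}
Op 4: register job_B */11 -> active={job_A:*/13, job_B:*/11, job_C:*/3}
Op 5: register job_D */5 -> active={job_A:*/13, job_B:*/11, job_C:*/3, job_D:*/5}
Op 6: register job_A */15 -> active={job_A:*/15, job_B:*/11, job_C:*/3, job_D:*/5}
Op 7: register job_D */7 -> active={job_A:*/15, job_B:*/11, job_C:*/3, job_D:*/7}
Op 8: unregister job_C -> active={job_A:*/15, job_B:*/11, job_D:*/7}
  job_A: interval 15, next fire after T=139 is 150
  job_B: interval 11, next fire after T=139 is 143
  job_D: interval 7, next fire after T=139 is 140
Earliest fire time = 140 (job job_D)

Answer: 140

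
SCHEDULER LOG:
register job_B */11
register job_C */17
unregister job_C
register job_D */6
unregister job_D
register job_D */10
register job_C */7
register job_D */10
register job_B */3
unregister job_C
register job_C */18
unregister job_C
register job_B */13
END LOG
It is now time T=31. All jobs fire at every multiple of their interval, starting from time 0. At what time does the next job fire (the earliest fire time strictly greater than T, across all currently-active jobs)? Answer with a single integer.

Answer: 39

Derivation:
Op 1: register job_B */11 -> active={job_B:*/11}
Op 2: register job_C */17 -> active={job_B:*/11, job_C:*/17}
Op 3: unregister job_C -> active={job_B:*/11}
Op 4: register job_D */6 -> active={job_B:*/11, job_D:*/6}
Op 5: unregister job_D -> active={job_B:*/11}
Op 6: register job_D */10 -> active={job_B:*/11, job_D:*/10}
Op 7: register job_C */7 -> active={job_B:*/11, job_C:*/7, job_D:*/10}
Op 8: register job_D */10 -> active={job_B:*/11, job_C:*/7, job_D:*/10}
Op 9: register job_B */3 -> active={job_B:*/3, job_C:*/7, job_D:*/10}
Op 10: unregister job_C -> active={job_B:*/3, job_D:*/10}
Op 11: register job_C */18 -> active={job_B:*/3, job_C:*/18, job_D:*/10}
Op 12: unregister job_C -> active={job_B:*/3, job_D:*/10}
Op 13: register job_B */13 -> active={job_B:*/13, job_D:*/10}
  job_B: interval 13, next fire after T=31 is 39
  job_D: interval 10, next fire after T=31 is 40
Earliest fire time = 39 (job job_B)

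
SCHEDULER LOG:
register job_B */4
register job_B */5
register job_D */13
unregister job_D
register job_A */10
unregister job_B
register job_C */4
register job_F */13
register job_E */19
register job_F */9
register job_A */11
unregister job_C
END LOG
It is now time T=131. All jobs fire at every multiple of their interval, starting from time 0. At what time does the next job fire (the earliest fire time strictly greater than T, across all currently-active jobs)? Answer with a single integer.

Op 1: register job_B */4 -> active={job_B:*/4}
Op 2: register job_B */5 -> active={job_B:*/5}
Op 3: register job_D */13 -> active={job_B:*/5, job_D:*/13}
Op 4: unregister job_D -> active={job_B:*/5}
Op 5: register job_A */10 -> active={job_A:*/10, job_B:*/5}
Op 6: unregister job_B -> active={job_A:*/10}
Op 7: register job_C */4 -> active={job_A:*/10, job_C:*/4}
Op 8: register job_F */13 -> active={job_A:*/10, job_C:*/4, job_F:*/13}
Op 9: register job_E */19 -> active={job_A:*/10, job_C:*/4, job_E:*/19, job_F:*/13}
Op 10: register job_F */9 -> active={job_A:*/10, job_C:*/4, job_E:*/19, job_F:*/9}
Op 11: register job_A */11 -> active={job_A:*/11, job_C:*/4, job_E:*/19, job_F:*/9}
Op 12: unregister job_C -> active={job_A:*/11, job_E:*/19, job_F:*/9}
  job_A: interval 11, next fire after T=131 is 132
  job_E: interval 19, next fire after T=131 is 133
  job_F: interval 9, next fire after T=131 is 135
Earliest fire time = 132 (job job_A)

Answer: 132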